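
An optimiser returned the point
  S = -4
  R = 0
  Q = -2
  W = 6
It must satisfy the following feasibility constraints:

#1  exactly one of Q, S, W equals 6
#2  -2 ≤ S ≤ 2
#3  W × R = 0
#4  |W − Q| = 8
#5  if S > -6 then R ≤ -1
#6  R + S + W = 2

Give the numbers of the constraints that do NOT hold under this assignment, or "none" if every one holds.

Constraints 2 and 5 are violated.

#1 Q=-2, S=-4, W=6; 1 of them equals 6  yes
#2 S = -4 is outside [-2, 2]  no
#3 W × R = 6 × 0 = 0  yes
#4 |6 − (-2)| = 8  yes
#5 S = -4 > -6, so we need R ≤ -1; but R = 0 > -1  no
#6 R + S + W = 0 + (-4) + 6 = 2  yes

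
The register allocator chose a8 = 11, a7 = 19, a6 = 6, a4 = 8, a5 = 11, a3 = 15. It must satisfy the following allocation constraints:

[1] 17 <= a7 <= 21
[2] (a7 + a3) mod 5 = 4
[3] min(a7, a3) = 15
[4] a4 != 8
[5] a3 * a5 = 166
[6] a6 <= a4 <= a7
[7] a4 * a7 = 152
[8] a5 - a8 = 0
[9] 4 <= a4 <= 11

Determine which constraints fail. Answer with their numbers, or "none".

The assignment fails constraints 4 and 5.

[1] a7 = 19 lies in [17, 21] — OK.
[2] a7 + a3 = 34; 34 mod 5 = 4 — OK.
[3] min(19, 15) = 15 — OK.
[4] a4 = 8, but 8 is required to differ — violated.
[5] a3 * a5 = 15 * 11 = 165, not 166 — violated.
[6] values 6 <= 8 <= 19 — OK.
[7] a4 * a7 = 8 * 19 = 152 — OK.
[8] a5 - a8 = 11 - 11 = 0 — OK.
[9] a4 = 8 lies in [4, 11] — OK.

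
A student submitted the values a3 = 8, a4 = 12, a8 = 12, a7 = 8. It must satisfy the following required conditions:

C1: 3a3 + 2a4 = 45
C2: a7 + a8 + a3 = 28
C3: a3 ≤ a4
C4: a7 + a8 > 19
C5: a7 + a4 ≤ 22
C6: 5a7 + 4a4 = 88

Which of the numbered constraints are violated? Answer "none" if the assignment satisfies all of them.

C1: 3a3 + 2a4 = 3(8) + 2(12) = 48, not 45 — violated.
C2: a7 + a8 + a3 = 8 + 12 + 8 = 28 — OK.
C3: a3 = 8, a4 = 12; 8 ≤ 12 — OK.
C4: a7 + a8 = 8 + 12 = 20; 20 > 19 — OK.
C5: a7 + a4 = 8 + 12 = 20; 20 ≤ 22 — OK.
C6: 5a7 + 4a4 = 5(8) + 4(12) = 88 — OK.

Constraint 1 is violated.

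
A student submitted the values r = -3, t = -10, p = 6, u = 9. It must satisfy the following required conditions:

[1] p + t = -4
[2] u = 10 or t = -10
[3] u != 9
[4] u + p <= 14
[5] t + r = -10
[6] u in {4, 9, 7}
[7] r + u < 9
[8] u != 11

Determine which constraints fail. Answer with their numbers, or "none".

[1] p + t = 6 + (-10) = -4 — holds.
[2] u = 9 ≠ 10, but t = -10 = -10 (second disjunct) — holds.
[3] u = 9, but 9 is required to differ — does not hold.
[4] u + p = 9 + 6 = 15; 15 > 14, bound 14 not met — does not hold.
[5] t + r = -10 + (-3) = -13, not -10 — does not hold.
[6] u = 9 is in {4, 9, 7} — holds.
[7] r + u = -3 + 9 = 6; 6 < 9 — holds.
[8] u = 9, and 9 ≠ 11 — holds.

The assignment fails constraints 3, 4, 5.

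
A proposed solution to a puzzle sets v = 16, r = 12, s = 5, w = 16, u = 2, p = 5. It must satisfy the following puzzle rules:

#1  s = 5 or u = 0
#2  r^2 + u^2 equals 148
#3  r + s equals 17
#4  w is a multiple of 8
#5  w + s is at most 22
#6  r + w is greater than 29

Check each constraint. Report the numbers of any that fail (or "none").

#1 s = 5 = 5 (first disjunct) — OK.
#2 r^2 + u^2 = 12^2 + 2^2 = 144 + 4 = 148 — OK.
#3 r + s = 12 + 5 = 17 — OK.
#4 16 / 8 = 2, so 8 divides 16 — OK.
#5 w + s = 16 + 5 = 21; 21 ≤ 22 — OK.
#6 r + w = 12 + 16 = 28; 28 ≤ 29, bound 29 not met — violated.

No — constraint 6 is not satisfied.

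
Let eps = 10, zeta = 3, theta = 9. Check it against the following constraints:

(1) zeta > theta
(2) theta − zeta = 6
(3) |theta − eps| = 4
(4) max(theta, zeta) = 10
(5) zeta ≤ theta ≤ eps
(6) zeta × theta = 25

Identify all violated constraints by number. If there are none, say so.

The assignment fails constraints 1, 3, 4, and 6.

(1) zeta = 3, theta = 9; 3 ≤ 9 (want >) — violated.
(2) theta − zeta = 9 − 3 = 6 — OK.
(3) |9 − 10| = 1, not 4 — violated.
(4) max(9, 3) = 9, not 10 — violated.
(5) values 3 ≤ 9 ≤ 10 — OK.
(6) zeta × theta = 3 × 9 = 27, not 25 — violated.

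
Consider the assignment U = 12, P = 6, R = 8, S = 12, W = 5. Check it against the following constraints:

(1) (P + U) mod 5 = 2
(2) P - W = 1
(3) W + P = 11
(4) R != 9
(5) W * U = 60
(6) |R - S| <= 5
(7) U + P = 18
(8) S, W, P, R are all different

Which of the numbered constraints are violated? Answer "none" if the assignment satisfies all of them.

Constraint 1 is violated.

(1) P + U = 18; 18 mod 5 = 3, not 2  FAIL
(2) P - W = 6 - 5 = 1  OK
(3) W + P = 5 + 6 = 11  OK
(4) R = 8, and 8 ≠ 9  OK
(5) W * U = 5 * 12 = 60  OK
(6) |8 - 12| = 4; 4 ≤ 5  OK
(7) U + P = 12 + 6 = 18  OK
(8) values 12, 5, 6, 8 are pairwise distinct  OK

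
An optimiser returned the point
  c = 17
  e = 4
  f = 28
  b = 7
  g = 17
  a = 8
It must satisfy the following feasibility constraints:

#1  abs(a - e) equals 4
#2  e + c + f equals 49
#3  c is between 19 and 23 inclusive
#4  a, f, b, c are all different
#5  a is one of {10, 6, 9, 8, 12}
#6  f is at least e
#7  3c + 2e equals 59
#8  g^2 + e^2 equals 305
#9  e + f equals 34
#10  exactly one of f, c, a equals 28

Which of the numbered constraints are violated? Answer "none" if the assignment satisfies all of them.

#1 abs(8 - 4) = 4  OK
#2 e + c + f = 4 + 17 + 28 = 49  OK
#3 c = 17 is outside [19, 23]  FAIL
#4 values 8, 28, 7, 17 are pairwise distinct  OK
#5 a = 8 is in {10, 6, 9, 8, 12}  OK
#6 f = 28, e = 4; 28 ≥ 4  OK
#7 3c + 2e = 3(17) + 2(4) = 59  OK
#8 g^2 + e^2 = 17^2 + 4^2 = 289 + 16 = 305  OK
#9 e + f = 4 + 28 = 32, not 34  FAIL
#10 f=28, c=17, a=8; 1 of them equals 28  OK

Violated: 3 and 9.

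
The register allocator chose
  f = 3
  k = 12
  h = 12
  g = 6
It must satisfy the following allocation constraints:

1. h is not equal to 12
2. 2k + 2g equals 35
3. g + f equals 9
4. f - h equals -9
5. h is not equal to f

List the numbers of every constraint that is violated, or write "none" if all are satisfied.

Constraints 1 and 2 do not hold.

1. h = 12, but 12 is required to differ — fails.
2. 2k + 2g = 2(12) + 2(6) = 36, not 35 — fails.
3. g + f = 6 + 3 = 9 — holds.
4. f - h = 3 - 12 = -9 — holds.
5. h = 12, f = 3; distinct — holds.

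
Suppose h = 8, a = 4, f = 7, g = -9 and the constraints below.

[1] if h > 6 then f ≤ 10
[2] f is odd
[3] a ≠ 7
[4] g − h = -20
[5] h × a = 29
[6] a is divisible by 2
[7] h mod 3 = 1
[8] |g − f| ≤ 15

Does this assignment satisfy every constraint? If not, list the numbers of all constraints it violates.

[1] h = 8 > 6, so we need f ≤ 10; f = 7 ≤ 10  ✔
[2] f = 7 is odd  ✔
[3] a = 4, and 4 ≠ 7  ✔
[4] g − h = -9 − 8 = -17, not -20  ✘
[5] h × a = 8 × 4 = 32, not 29  ✘
[6] 4 / 2 = 2, so 2 divides 4  ✔
[7] 8 mod 3 = 2, not 1  ✘
[8] |-9 − 7| = 16; 16 > 15, exceeds bound 15  ✘

Violated: 4, 5, 7, 8.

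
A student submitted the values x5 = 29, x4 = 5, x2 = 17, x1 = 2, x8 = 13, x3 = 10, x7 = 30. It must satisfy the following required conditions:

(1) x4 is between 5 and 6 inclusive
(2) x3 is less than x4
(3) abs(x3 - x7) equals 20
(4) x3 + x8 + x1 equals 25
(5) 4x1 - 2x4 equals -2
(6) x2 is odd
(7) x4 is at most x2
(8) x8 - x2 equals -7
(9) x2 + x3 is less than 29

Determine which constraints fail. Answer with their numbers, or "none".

(1) x4 = 5 lies in [5, 6]  ✔
(2) x3 = 10, x4 = 5; 10 ≥ 5 (want <)  ✘
(3) abs(10 - 30) = 20  ✔
(4) x3 + x8 + x1 = 10 + 13 + 2 = 25  ✔
(5) 4x1 - 2x4 = 4(2) - 2(5) = -2  ✔
(6) x2 = 17 is odd  ✔
(7) x4 = 5, x2 = 17; 5 ≤ 17  ✔
(8) x8 - x2 = 13 - 17 = -4, not -7  ✘
(9) x2 + x3 = 17 + 10 = 27; 27 < 29  ✔

Violated: 2, 8.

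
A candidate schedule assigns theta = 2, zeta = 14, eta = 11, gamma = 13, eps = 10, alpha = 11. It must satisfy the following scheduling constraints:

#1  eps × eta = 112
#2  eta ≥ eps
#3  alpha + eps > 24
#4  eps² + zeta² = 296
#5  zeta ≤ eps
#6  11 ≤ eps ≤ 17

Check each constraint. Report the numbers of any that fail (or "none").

Constraints 1, 3, 5, 6 do not hold.

#1 eps × eta = 10 × 11 = 110, not 112 — violated.
#2 eta = 11, eps = 10; 11 ≥ 10 — OK.
#3 alpha + eps = 11 + 10 = 21; 21 ≤ 24, bound 24 not met — violated.
#4 eps² + zeta² = 10² + 14² = 100 + 196 = 296 — OK.
#5 zeta = 14, eps = 10; 14 > 10 (want ≤) — violated.
#6 eps = 10 is outside [11, 17] — violated.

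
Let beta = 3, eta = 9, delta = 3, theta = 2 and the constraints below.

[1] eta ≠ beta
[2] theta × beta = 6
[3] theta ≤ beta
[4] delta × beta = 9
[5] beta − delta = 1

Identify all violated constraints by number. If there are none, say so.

[1] eta = 9, beta = 3; distinct — holds.
[2] theta × beta = 2 × 3 = 6 — holds.
[3] theta = 2, beta = 3; 2 ≤ 3 — holds.
[4] delta × beta = 3 × 3 = 9 — holds.
[5] beta − delta = 3 − 3 = 0, not 1 — fails.

Constraint 5 is violated.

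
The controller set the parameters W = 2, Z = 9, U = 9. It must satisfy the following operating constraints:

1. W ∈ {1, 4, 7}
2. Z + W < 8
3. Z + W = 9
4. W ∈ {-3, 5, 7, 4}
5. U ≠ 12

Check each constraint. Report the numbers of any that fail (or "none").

Constraints 1, 2, 3, and 4 are violated.

1. W = 2 is not in {1, 4, 7} — violated.
2. Z + W = 9 + 2 = 11; 11 ≥ 8, bound 8 not met — violated.
3. Z + W = 9 + 2 = 11, not 9 — violated.
4. W = 2 is not in {-3, 5, 7, 4} — violated.
5. U = 9, and 9 ≠ 12 — satisfied.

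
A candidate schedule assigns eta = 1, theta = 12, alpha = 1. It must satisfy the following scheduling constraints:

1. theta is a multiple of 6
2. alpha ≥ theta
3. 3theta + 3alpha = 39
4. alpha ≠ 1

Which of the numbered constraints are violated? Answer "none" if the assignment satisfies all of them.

1. 12 / 6 = 2, so 6 divides 12 — holds.
2. alpha = 1, theta = 12; 1 < 12 (want ≥) — does not hold.
3. 3theta + 3alpha = 3(12) + 3(1) = 39 — holds.
4. alpha = 1, but 1 is required to differ — does not hold.

The assignment fails constraints 2 and 4.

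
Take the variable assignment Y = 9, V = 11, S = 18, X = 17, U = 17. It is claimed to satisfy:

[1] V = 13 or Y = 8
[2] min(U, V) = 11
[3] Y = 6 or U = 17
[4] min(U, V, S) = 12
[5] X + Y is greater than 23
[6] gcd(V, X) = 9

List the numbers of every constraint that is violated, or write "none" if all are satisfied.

[1] V = 11 ≠ 13 and Y = 9 ≠ 8; both disjuncts false  ✘
[2] min(17, 11) = 11  ✔
[3] Y = 9 ≠ 6, but U = 17 = 17 (second disjunct)  ✔
[4] min(17, 11, 18) = 11, not 12  ✘
[5] X + Y = 17 + 9 = 26; 26 > 23  ✔
[6] gcd(11, 17) = 1, not 9  ✘

Constraints 1, 4, 6 are violated.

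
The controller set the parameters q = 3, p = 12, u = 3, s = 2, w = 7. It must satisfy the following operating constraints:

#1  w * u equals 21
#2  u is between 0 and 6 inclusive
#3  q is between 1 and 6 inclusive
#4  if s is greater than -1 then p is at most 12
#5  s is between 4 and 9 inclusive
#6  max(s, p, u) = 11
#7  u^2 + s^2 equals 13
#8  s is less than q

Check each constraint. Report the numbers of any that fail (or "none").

#1 w * u = 7 * 3 = 21  OK
#2 u = 3 lies in [0, 6]  OK
#3 q = 3 lies in [1, 6]  OK
#4 s = 2 > -1, so we need p ≤ 12; p = 12 ≤ 12  OK
#5 s = 2 is outside [4, 9]  FAIL
#6 max(2, 12, 3) = 12, not 11  FAIL
#7 u^2 + s^2 = 3^2 + 2^2 = 9 + 4 = 13  OK
#8 s = 2, q = 3; 2 < 3  OK

Constraints 5, 6 are violated.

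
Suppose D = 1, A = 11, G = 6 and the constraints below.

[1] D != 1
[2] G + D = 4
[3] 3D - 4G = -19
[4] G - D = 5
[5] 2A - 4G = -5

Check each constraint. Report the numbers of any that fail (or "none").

[1] D = 1, but 1 is required to differ  FAIL
[2] G + D = 6 + 1 = 7, not 4  FAIL
[3] 3D - 4G = 3(1) - 4(6) = -21, not -19  FAIL
[4] G - D = 6 - 1 = 5  OK
[5] 2A - 4G = 2(11) - 4(6) = -2, not -5  FAIL

No — constraints 1, 2, 3, 5 are not satisfied.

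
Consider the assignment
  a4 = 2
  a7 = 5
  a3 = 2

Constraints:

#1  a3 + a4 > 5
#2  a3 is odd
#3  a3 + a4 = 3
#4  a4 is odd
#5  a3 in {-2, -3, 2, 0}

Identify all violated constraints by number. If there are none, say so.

#1 a3 + a4 = 2 + 2 = 4; 4 ≤ 5, bound 5 not met — violated.
#2 a3 = 2 is even — violated.
#3 a3 + a4 = 2 + 2 = 4, not 3 — violated.
#4 a4 = 2 is even — violated.
#5 a3 = 2 is in {-2, -3, 2, 0} — OK.

No — constraints 1, 2, 3, 4 are not satisfied.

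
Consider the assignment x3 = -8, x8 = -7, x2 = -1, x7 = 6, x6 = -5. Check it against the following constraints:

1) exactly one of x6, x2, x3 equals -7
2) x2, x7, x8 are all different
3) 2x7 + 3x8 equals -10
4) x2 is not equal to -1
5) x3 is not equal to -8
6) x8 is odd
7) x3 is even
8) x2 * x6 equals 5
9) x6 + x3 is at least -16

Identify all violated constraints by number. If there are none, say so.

1) x6=-5, x2=-1, x3=-8; 0 of them equal -7, not exactly one  ✗
2) values -1, 6, -7 are pairwise distinct  ✓
3) 2x7 + 3x8 = 2(6) + 3(-7) = -9, not -10  ✗
4) x2 = -1, but -1 is required to differ  ✗
5) x3 = -8, but -8 is required to differ  ✗
6) x8 = -7 is odd  ✓
7) x3 = -8 is even  ✓
8) x2 * x6 = -1 * (-5) = 5  ✓
9) x6 + x3 = -5 + (-8) = -13; -13 ≥ -16  ✓

No — constraints 1, 3, 4, 5 are not satisfied.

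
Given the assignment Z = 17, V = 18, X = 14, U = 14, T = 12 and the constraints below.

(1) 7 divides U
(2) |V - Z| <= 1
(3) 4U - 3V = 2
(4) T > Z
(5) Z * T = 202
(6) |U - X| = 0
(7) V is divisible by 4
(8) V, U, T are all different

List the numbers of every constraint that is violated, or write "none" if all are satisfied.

Violated: 4, 5, and 7.

(1) 14 / 7 = 2, so 7 divides 14 — holds.
(2) |18 - 17| = 1; 1 ≤ 1 — holds.
(3) 4U - 3V = 4(14) - 3(18) = 2 — holds.
(4) T = 12, Z = 17; 12 ≤ 17 (want >) — does not hold.
(5) Z * T = 17 * 12 = 204, not 202 — does not hold.
(6) |14 - 14| = 0 — holds.
(7) 18 = 4*4 + 2, so 4 does not divide 18 — does not hold.
(8) values 18, 14, 12 are pairwise distinct — holds.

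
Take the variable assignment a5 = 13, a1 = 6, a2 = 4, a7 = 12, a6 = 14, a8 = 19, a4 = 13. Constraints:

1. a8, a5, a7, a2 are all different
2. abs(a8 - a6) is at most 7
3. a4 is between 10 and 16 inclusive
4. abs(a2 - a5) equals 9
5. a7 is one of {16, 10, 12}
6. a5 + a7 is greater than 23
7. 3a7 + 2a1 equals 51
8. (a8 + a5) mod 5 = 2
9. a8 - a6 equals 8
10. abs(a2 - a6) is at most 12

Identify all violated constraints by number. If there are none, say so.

1. values 19, 13, 12, 4 are pairwise distinct  ✔
2. abs(19 - 14) = 5; 5 ≤ 7  ✔
3. a4 = 13 lies in [10, 16]  ✔
4. abs(4 - 13) = 9  ✔
5. a7 = 12 is in {16, 10, 12}  ✔
6. a5 + a7 = 13 + 12 = 25; 25 > 23  ✔
7. 3a7 + 2a1 = 3(12) + 2(6) = 48, not 51  ✘
8. a8 + a5 = 32; 32 mod 5 = 2  ✔
9. a8 - a6 = 19 - 14 = 5, not 8  ✘
10. abs(4 - 14) = 10; 10 ≤ 12  ✔

The assignment fails constraints 7, 9.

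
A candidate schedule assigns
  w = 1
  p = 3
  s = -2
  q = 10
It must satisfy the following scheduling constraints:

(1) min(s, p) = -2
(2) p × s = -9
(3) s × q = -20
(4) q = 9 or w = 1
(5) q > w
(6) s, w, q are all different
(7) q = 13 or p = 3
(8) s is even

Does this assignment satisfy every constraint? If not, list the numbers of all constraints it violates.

(1) min(-2, 3) = -2 — holds.
(2) p × s = 3 × (-2) = -6, not -9 — fails.
(3) s × q = -2 × 10 = -20 — holds.
(4) q = 10 ≠ 9, but w = 1 = 1 (second disjunct) — holds.
(5) q = 10, w = 1; 10 > 1 — holds.
(6) values -2, 1, 10 are pairwise distinct — holds.
(7) q = 10 ≠ 13, but p = 3 = 3 (second disjunct) — holds.
(8) s = -2 is even — holds.

The assignment fails constraint 2.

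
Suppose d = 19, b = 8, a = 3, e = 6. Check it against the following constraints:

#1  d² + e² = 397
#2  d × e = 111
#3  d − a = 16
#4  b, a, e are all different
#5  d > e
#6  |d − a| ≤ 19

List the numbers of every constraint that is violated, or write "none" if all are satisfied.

#1 d² + e² = 19² + 6² = 361 + 36 = 397  ✓
#2 d × e = 19 × 6 = 114, not 111  ✗
#3 d − a = 19 − 3 = 16  ✓
#4 values 8, 3, 6 are pairwise distinct  ✓
#5 d = 19, e = 6; 19 > 6  ✓
#6 |19 − 3| = 16; 16 ≤ 19  ✓

Violated: 2.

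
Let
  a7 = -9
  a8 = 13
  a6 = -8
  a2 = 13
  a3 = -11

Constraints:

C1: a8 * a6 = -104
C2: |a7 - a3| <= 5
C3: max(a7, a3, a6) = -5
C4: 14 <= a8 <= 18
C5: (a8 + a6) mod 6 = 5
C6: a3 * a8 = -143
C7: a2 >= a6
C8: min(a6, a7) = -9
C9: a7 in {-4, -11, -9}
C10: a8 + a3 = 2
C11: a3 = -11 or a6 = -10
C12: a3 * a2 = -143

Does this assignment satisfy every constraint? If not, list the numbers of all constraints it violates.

Constraints 3, 4 do not hold.

C1: a8 * a6 = 13 * (-8) = -104  OK
C2: |-9 - (-11)| = 2; 2 ≤ 5  OK
C3: max(-9, -11, -8) = -8, not -5  FAIL
C4: a8 = 13 is outside [14, 18]  FAIL
C5: a8 + a6 = 5; 5 mod 6 = 5  OK
C6: a3 * a8 = -11 * 13 = -143  OK
C7: a2 = 13, a6 = -8; 13 ≥ -8  OK
C8: min(-8, -9) = -9  OK
C9: a7 = -9 is in {-4, -11, -9}  OK
C10: a8 + a3 = 13 + (-11) = 2  OK
C11: a3 = -11 = -11 (first disjunct)  OK
C12: a3 * a2 = -11 * 13 = -143  OK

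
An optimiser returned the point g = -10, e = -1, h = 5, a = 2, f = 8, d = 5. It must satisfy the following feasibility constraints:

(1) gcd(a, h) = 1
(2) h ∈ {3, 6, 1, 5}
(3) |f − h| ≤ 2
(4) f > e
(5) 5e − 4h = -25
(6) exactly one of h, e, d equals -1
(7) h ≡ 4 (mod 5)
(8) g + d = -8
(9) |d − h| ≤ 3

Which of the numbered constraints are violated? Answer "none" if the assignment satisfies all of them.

Constraints 3, 7, 8 are violated.

(1) gcd(2, 5) = 1  ✓
(2) h = 5 is in {3, 6, 1, 5}  ✓
(3) |8 − 5| = 3; 3 > 2, exceeds bound 2  ✗
(4) f = 8, e = -1; 8 > -1  ✓
(5) 5e − 4h = 5(-1) − 4(5) = -25  ✓
(6) h=5, e=-1, d=5; 1 of them equals -1  ✓
(7) 5 mod 5 = 0, not 4  ✗
(8) g + d = -10 + 5 = -5, not -8  ✗
(9) |5 − 5| = 0; 0 ≤ 3  ✓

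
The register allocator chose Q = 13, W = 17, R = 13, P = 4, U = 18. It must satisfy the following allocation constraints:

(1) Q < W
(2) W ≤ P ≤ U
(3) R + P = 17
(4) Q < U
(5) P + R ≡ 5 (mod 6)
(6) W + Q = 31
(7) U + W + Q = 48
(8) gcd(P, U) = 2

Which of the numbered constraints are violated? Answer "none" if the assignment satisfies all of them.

The assignment fails constraints 2 and 6.

(1) Q = 13, W = 17; 13 < 17  holds
(2) values 17, 4, 18; W = 17 is not ≤ P = 4  fails
(3) R + P = 13 + 4 = 17  holds
(4) Q = 13, U = 18; 13 < 18  holds
(5) P + R = 17; 17 mod 6 = 5  holds
(6) W + Q = 17 + 13 = 30, not 31  fails
(7) U + W + Q = 18 + 17 + 13 = 48  holds
(8) gcd(4, 18) = 2  holds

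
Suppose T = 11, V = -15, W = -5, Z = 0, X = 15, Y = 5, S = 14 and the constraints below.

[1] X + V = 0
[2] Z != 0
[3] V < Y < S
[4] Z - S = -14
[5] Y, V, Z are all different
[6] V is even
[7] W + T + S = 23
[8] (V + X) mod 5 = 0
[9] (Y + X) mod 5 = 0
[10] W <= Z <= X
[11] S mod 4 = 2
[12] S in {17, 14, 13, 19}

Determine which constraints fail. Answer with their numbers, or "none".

[1] X + V = 15 + (-15) = 0 — holds.
[2] Z = 0, but 0 is required to differ — fails.
[3] values -15 < 5 < 14 — holds.
[4] Z - S = 0 - 14 = -14 — holds.
[5] values 5, -15, 0 are pairwise distinct — holds.
[6] V = -15 is odd — fails.
[7] W + T + S = -5 + 11 + 14 = 20, not 23 — fails.
[8] V + X = 0; 0 mod 5 = 0 — holds.
[9] Y + X = 20; 20 mod 5 = 0 — holds.
[10] values -5 <= 0 <= 15 — holds.
[11] 14 mod 4 = 2 — holds.
[12] S = 14 is in {17, 14, 13, 19} — holds.

The assignment fails constraints 2, 6, 7.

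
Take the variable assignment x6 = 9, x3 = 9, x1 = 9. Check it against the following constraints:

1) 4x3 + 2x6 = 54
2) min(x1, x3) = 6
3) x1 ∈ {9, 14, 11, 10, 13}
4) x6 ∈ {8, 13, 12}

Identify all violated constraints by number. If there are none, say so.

1) 4x3 + 2x6 = 4(9) + 2(9) = 54  OK
2) min(9, 9) = 9, not 6  FAIL
3) x1 = 9 is in {9, 14, 11, 10, 13}  OK
4) x6 = 9 is not in {8, 13, 12}  FAIL

Constraints 2 and 4 do not hold.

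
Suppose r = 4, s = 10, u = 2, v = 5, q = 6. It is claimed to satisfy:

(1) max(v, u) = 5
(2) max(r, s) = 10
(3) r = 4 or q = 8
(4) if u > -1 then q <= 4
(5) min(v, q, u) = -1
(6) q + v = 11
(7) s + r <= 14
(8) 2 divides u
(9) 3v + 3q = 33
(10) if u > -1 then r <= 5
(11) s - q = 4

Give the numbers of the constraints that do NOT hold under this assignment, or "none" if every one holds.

Violated: 4 and 5.

(1) max(5, 2) = 5 — holds.
(2) max(4, 10) = 10 — holds.
(3) r = 4 = 4 (first disjunct) — holds.
(4) u = 2 > -1, so we need q ≤ 4; but q = 6 > 4 — does not hold.
(5) min(5, 6, 2) = 2, not -1 — does not hold.
(6) q + v = 6 + 5 = 11 — holds.
(7) s + r = 10 + 4 = 14; 14 ≤ 14 — holds.
(8) 2 / 2 = 1, so 2 divides 2 — holds.
(9) 3v + 3q = 3(5) + 3(6) = 33 — holds.
(10) u = 2 > -1, so we need r ≤ 5; r = 4 ≤ 5 — holds.
(11) s - q = 10 - 6 = 4 — holds.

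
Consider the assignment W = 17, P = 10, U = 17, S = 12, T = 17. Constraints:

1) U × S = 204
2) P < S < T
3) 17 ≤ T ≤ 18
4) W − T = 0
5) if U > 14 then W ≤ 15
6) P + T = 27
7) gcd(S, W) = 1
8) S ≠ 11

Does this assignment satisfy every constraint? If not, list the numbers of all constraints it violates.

1) U × S = 17 × 12 = 204 — holds.
2) values 10 < 12 < 17 — holds.
3) T = 17 lies in [17, 18] — holds.
4) W − T = 17 − 17 = 0 — holds.
5) U = 17 > 14, so we need W ≤ 15; but W = 17 > 15 — fails.
6) P + T = 10 + 17 = 27 — holds.
7) gcd(12, 17) = 1 — holds.
8) S = 12, and 12 ≠ 11 — holds.

Violated: 5.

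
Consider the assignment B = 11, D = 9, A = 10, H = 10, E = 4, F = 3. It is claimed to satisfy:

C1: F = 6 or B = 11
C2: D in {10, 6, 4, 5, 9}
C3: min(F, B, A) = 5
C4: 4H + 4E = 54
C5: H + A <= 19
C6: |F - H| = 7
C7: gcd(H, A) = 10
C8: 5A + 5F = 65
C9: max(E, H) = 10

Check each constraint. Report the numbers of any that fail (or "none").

C1: F = 3 ≠ 6, but B = 11 = 11 (second disjunct)  true
C2: D = 9 is in {10, 6, 4, 5, 9}  true
C3: min(3, 11, 10) = 3, not 5  false
C4: 4H + 4E = 4(10) + 4(4) = 56, not 54  false
C5: H + A = 10 + 10 = 20; 20 > 19, bound 19 not met  false
C6: |3 - 10| = 7  true
C7: gcd(10, 10) = 10  true
C8: 5A + 5F = 5(10) + 5(3) = 65  true
C9: max(4, 10) = 10  true

Constraints 3, 4, and 5 do not hold.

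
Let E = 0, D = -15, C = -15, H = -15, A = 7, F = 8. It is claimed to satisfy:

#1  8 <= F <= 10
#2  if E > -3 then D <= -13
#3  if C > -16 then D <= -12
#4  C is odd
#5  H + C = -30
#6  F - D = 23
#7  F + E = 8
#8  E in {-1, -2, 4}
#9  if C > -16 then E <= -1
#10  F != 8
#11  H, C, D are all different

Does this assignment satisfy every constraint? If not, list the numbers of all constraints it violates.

Constraints 8, 9, 10, and 11 do not hold.

#1 F = 8 lies in [8, 10] — OK.
#2 E = 0 > -3, so we need D ≤ -13; D = -15 ≤ -13 — OK.
#3 C = -15 > -16, so we need D ≤ -12; D = -15 ≤ -12 — OK.
#4 C = -15 is odd — OK.
#5 H + C = -15 + (-15) = -30 — OK.
#6 F - D = 8 - (-15) = 23 — OK.
#7 F + E = 8 + 0 = 8 — OK.
#8 E = 0 is not in {-1, -2, 4} — violated.
#9 C = -15 > -16, so we need E ≤ -1; but E = 0 > -1 — violated.
#10 F = 8, but 8 is required to differ — violated.
#11 H = C = -15, not all different — violated.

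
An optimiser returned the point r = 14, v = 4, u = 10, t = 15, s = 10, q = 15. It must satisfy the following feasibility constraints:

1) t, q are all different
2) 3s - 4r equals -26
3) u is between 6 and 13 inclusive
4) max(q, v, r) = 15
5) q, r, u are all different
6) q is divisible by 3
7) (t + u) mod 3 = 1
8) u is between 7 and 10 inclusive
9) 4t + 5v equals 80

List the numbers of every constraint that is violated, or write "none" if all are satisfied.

1) t = q = 15, not all different — does not hold.
2) 3s - 4r = 3(10) - 4(14) = -26 — holds.
3) u = 10 lies in [6, 13] — holds.
4) max(15, 4, 14) = 15 — holds.
5) values 15, 14, 10 are pairwise distinct — holds.
6) 15 / 3 = 5, so 3 divides 15 — holds.
7) t + u = 25; 25 mod 3 = 1 — holds.
8) u = 10 lies in [7, 10] — holds.
9) 4t + 5v = 4(15) + 5(4) = 80 — holds.

The assignment fails constraint 1.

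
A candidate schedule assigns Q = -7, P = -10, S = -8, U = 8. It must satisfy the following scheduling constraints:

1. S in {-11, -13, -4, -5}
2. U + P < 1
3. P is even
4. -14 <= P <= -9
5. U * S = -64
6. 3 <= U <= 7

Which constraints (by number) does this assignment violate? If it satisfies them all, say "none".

No — constraints 1 and 6 are not satisfied.

1. S = -8 is not in {-11, -13, -4, -5}  false
2. U + P = 8 + (-10) = -2; -2 < 1  true
3. P = -10 is even  true
4. P = -10 lies in [-14, -9]  true
5. U * S = 8 * (-8) = -64  true
6. U = 8 is outside [3, 7]  false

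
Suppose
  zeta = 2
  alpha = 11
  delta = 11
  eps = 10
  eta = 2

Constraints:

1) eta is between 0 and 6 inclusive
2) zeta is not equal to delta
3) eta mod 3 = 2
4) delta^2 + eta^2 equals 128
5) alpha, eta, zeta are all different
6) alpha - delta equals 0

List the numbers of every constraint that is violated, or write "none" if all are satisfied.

1) eta = 2 lies in [0, 6] — holds.
2) zeta = 2, delta = 11; distinct — holds.
3) 2 mod 3 = 2 — holds.
4) delta^2 + eta^2 = 11^2 + 2^2 = 121 + 4 = 125, not 128 — fails.
5) eta = zeta = 2, not all different — fails.
6) alpha - delta = 11 - 11 = 0 — holds.

The assignment fails constraints 4 and 5.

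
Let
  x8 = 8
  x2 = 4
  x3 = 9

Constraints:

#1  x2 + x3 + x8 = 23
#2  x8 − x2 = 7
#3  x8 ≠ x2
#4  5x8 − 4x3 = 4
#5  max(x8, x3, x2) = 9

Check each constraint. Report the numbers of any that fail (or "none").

#1 x2 + x3 + x8 = 4 + 9 + 8 = 21, not 23 — violated.
#2 x8 − x2 = 8 − 4 = 4, not 7 — violated.
#3 x8 = 8, x2 = 4; distinct — OK.
#4 5x8 − 4x3 = 5(8) − 4(9) = 4 — OK.
#5 max(8, 9, 4) = 9 — OK.

The assignment fails constraints 1 and 2.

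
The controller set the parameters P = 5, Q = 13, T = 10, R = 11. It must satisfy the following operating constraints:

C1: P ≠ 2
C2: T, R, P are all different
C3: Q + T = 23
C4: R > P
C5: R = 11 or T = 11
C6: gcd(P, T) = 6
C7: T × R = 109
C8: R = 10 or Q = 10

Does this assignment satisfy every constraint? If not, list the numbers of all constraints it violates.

C1: P = 5, and 5 ≠ 2 — holds.
C2: values 10, 11, 5 are pairwise distinct — holds.
C3: Q + T = 13 + 10 = 23 — holds.
C4: R = 11, P = 5; 11 > 5 — holds.
C5: R = 11 = 11 (first disjunct) — holds.
C6: gcd(5, 10) = 5, not 6 — fails.
C7: T × R = 10 × 11 = 110, not 109 — fails.
C8: R = 11 ≠ 10 and Q = 13 ≠ 10; both disjuncts false — fails.

Violated: 6, 7, 8.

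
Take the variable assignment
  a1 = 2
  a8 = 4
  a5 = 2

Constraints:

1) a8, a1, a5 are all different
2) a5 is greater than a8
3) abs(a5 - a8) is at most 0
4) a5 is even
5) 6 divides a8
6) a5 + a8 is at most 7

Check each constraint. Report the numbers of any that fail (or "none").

1) a1 = a5 = 2, not all different  FAIL
2) a5 = 2, a8 = 4; 2 ≤ 4 (want >)  FAIL
3) abs(2 - 4) = 2; 2 > 0, exceeds bound 0  FAIL
4) a5 = 2 is even  OK
5) 4 = 6*0 + 4, so 6 does not divide 4  FAIL
6) a5 + a8 = 2 + 4 = 6; 6 ≤ 7  OK

No — constraints 1, 2, 3, 5 are not satisfied.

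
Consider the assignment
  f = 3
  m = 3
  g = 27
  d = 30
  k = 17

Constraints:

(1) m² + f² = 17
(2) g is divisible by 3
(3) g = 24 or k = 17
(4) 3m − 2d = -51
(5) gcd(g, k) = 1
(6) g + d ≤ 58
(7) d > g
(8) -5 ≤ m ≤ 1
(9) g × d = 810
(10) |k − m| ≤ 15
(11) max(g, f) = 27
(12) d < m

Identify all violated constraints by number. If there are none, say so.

Constraints 1, 8, and 12 are violated.

(1) m² + f² = 3² + 3² = 9 + 9 = 18, not 17  FAIL
(2) 27 / 3 = 9, so 3 divides 27  OK
(3) g = 27 ≠ 24, but k = 17 = 17 (second disjunct)  OK
(4) 3m − 2d = 3(3) − 2(30) = -51  OK
(5) gcd(27, 17) = 1  OK
(6) g + d = 27 + 30 = 57; 57 ≤ 58  OK
(7) d = 30, g = 27; 30 > 27  OK
(8) m = 3 is outside [-5, 1]  FAIL
(9) g × d = 27 × 30 = 810  OK
(10) |17 − 3| = 14; 14 ≤ 15  OK
(11) max(27, 3) = 27  OK
(12) d = 30, m = 3; 30 ≥ 3 (want <)  FAIL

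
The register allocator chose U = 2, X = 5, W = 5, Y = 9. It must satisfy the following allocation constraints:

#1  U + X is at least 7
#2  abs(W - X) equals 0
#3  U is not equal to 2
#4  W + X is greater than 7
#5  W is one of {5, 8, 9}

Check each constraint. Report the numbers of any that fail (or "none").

Constraint 3 does not hold.

#1 U + X = 2 + 5 = 7; 7 ≥ 7 — satisfied.
#2 abs(5 - 5) = 0 — satisfied.
#3 U = 2, but 2 is required to differ — violated.
#4 W + X = 5 + 5 = 10; 10 > 7 — satisfied.
#5 W = 5 is in {5, 8, 9} — satisfied.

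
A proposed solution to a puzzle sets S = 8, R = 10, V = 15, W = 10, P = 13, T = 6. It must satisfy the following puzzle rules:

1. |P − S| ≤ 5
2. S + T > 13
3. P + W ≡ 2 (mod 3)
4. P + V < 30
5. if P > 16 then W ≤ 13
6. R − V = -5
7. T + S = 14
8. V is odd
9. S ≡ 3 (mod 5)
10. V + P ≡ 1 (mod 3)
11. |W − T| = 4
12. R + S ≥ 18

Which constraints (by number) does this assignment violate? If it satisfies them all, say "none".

1. |13 − 8| = 5; 5 ≤ 5 — holds.
2. S + T = 8 + 6 = 14; 14 > 13 — holds.
3. P + W = 23; 23 mod 3 = 2 — holds.
4. P + V = 13 + 15 = 28; 28 < 30 — holds.
5. P = 13, not > 16; antecedent false, conditional vacuously true — holds.
6. R − V = 10 − 15 = -5 — holds.
7. T + S = 6 + 8 = 14 — holds.
8. V = 15 is odd — holds.
9. 8 mod 5 = 3 — holds.
10. V + P = 28; 28 mod 3 = 1 — holds.
11. |10 − 6| = 4 — holds.
12. R + S = 10 + 8 = 18; 18 ≥ 18 — holds.

The assignment satisfies every constraint.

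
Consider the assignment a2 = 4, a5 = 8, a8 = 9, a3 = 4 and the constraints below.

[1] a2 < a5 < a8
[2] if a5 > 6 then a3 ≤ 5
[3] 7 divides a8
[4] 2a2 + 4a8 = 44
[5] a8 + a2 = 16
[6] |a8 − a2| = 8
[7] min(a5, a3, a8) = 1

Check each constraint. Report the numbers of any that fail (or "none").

[1] values 4 < 8 < 9 — OK.
[2] a5 = 8 > 6, so we need a3 ≤ 5; a3 = 4 ≤ 5 — OK.
[3] 9 = 7×1 + 2, so 7 does not divide 9 — violated.
[4] 2a2 + 4a8 = 2(4) + 4(9) = 44 — OK.
[5] a8 + a2 = 9 + 4 = 13, not 16 — violated.
[6] |9 − 4| = 5, not 8 — violated.
[7] min(8, 4, 9) = 4, not 1 — violated.

Violated: 3, 5, 6, and 7.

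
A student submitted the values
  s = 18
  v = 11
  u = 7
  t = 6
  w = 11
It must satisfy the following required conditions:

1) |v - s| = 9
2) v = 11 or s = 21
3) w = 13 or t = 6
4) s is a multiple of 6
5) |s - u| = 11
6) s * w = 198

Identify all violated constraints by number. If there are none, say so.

No — constraint 1 is not satisfied.

1) |11 - 18| = 7, not 9 — violated.
2) v = 11 = 11 (first disjunct) — satisfied.
3) w = 11 ≠ 13, but t = 6 = 6 (second disjunct) — satisfied.
4) 18 / 6 = 3, so 6 divides 18 — satisfied.
5) |18 - 7| = 11 — satisfied.
6) s * w = 18 * 11 = 198 — satisfied.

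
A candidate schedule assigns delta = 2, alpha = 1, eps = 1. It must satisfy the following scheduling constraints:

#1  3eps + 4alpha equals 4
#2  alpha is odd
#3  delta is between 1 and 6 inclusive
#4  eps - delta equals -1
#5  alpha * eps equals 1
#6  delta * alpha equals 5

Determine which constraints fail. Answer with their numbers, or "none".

Constraints 1 and 6 are violated.

#1 3eps + 4alpha = 3(1) + 4(1) = 7, not 4 — violated.
#2 alpha = 1 is odd — OK.
#3 delta = 2 lies in [1, 6] — OK.
#4 eps - delta = 1 - 2 = -1 — OK.
#5 alpha * eps = 1 * 1 = 1 — OK.
#6 delta * alpha = 2 * 1 = 2, not 5 — violated.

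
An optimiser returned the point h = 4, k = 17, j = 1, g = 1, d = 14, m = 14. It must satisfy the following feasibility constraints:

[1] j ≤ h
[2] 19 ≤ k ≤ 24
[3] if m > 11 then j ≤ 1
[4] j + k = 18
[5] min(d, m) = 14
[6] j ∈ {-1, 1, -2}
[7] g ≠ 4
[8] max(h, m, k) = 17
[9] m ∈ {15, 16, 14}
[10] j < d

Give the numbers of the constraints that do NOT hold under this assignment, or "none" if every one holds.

[1] j = 1, h = 4; 1 ≤ 4  true
[2] k = 17 is outside [19, 24]  false
[3] m = 14 > 11, so we need j ≤ 1; j = 1 ≤ 1  true
[4] j + k = 1 + 17 = 18  true
[5] min(14, 14) = 14  true
[6] j = 1 is in {-1, 1, -2}  true
[7] g = 1, and 1 ≠ 4  true
[8] max(4, 14, 17) = 17  true
[9] m = 14 is in {15, 16, 14}  true
[10] j = 1, d = 14; 1 < 14  true

Constraint 2 is violated.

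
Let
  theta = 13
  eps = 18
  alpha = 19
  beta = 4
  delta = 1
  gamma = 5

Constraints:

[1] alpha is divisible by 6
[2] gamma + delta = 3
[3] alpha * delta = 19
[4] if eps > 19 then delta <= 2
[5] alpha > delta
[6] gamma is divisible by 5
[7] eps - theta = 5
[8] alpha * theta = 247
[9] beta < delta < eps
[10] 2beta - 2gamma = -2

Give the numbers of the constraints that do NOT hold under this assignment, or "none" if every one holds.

Violated: 1, 2, and 9.

[1] 19 = 6*3 + 1, so 6 does not divide 19 — violated.
[2] gamma + delta = 5 + 1 = 6, not 3 — violated.
[3] alpha * delta = 19 * 1 = 19 — OK.
[4] eps = 18, not > 19; antecedent false, conditional vacuously true — OK.
[5] alpha = 19, delta = 1; 19 > 1 — OK.
[6] 5 / 5 = 1, so 5 divides 5 — OK.
[7] eps - theta = 18 - 13 = 5 — OK.
[8] alpha * theta = 19 * 13 = 247 — OK.
[9] values 4, 1, 18; beta = 4 is not < delta = 1 — violated.
[10] 2beta - 2gamma = 2(4) - 2(5) = -2 — OK.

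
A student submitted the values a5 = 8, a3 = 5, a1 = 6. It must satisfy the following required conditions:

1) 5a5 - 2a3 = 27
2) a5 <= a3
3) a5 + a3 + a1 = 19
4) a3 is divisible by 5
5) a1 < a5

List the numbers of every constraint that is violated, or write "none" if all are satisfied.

No — constraints 1, 2 are not satisfied.

1) 5a5 - 2a3 = 5(8) - 2(5) = 30, not 27 — violated.
2) a5 = 8, a3 = 5; 8 > 5 (want ≤) — violated.
3) a5 + a3 + a1 = 8 + 5 + 6 = 19 — satisfied.
4) 5 / 5 = 1, so 5 divides 5 — satisfied.
5) a1 = 6, a5 = 8; 6 < 8 — satisfied.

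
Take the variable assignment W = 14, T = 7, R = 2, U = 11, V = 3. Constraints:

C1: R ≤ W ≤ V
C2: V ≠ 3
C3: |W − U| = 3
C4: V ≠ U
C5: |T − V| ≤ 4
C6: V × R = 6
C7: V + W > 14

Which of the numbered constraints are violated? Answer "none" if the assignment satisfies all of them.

C1: values 2, 14, 3; W = 14 is not ≤ V = 3  no
C2: V = 3, but 3 is required to differ  no
C3: |14 − 11| = 3  yes
C4: V = 3, U = 11; distinct  yes
C5: |7 − 3| = 4; 4 ≤ 4  yes
C6: V × R = 3 × 2 = 6  yes
C7: V + W = 3 + 14 = 17; 17 > 14  yes

No — constraints 1, 2 are not satisfied.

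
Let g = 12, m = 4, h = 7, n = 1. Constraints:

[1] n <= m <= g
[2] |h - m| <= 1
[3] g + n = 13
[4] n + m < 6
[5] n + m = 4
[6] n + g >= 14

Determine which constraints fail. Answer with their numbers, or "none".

The assignment fails constraints 2, 5, and 6.

[1] values 1 <= 4 <= 12 — holds.
[2] |7 - 4| = 3; 3 > 1, exceeds bound 1 — fails.
[3] g + n = 12 + 1 = 13 — holds.
[4] n + m = 1 + 4 = 5; 5 < 6 — holds.
[5] n + m = 1 + 4 = 5, not 4 — fails.
[6] n + g = 1 + 12 = 13; 13 < 14, bound 14 not met — fails.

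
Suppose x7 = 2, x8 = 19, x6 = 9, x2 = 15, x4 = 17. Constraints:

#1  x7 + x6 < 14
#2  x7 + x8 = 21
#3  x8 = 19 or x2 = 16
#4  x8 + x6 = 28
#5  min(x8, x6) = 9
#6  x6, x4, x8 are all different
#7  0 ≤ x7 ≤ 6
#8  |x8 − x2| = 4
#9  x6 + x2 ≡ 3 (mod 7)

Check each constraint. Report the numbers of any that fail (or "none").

Yes — all constraints hold.

#1 x7 + x6 = 2 + 9 = 11; 11 < 14 — OK.
#2 x7 + x8 = 2 + 19 = 21 — OK.
#3 x8 = 19 = 19 (first disjunct) — OK.
#4 x8 + x6 = 19 + 9 = 28 — OK.
#5 min(19, 9) = 9 — OK.
#6 values 9, 17, 19 are pairwise distinct — OK.
#7 x7 = 2 lies in [0, 6] — OK.
#8 |19 − 15| = 4 — OK.
#9 x6 + x2 = 24; 24 mod 7 = 3 — OK.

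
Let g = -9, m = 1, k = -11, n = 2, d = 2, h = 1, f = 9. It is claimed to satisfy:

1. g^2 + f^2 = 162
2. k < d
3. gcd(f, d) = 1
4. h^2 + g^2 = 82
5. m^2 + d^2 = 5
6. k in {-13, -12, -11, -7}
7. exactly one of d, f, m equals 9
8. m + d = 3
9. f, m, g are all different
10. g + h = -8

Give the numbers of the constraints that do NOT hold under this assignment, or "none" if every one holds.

1. g^2 + f^2 = (-9)^2 + 9^2 = 81 + 81 = 162 — holds.
2. k = -11, d = 2; -11 < 2 — holds.
3. gcd(9, 2) = 1 — holds.
4. h^2 + g^2 = 1^2 + (-9)^2 = 1 + 81 = 82 — holds.
5. m^2 + d^2 = 1^2 + 2^2 = 1 + 4 = 5 — holds.
6. k = -11 is in {-13, -12, -11, -7} — holds.
7. d=2, f=9, m=1; 1 of them equals 9 — holds.
8. m + d = 1 + 2 = 3 — holds.
9. values 9, 1, -9 are pairwise distinct — holds.
10. g + h = -9 + 1 = -8 — holds.

All constraints are satisfied.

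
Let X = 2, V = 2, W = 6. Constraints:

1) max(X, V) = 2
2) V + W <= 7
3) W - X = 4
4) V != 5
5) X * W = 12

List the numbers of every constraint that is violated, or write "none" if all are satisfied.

Constraint 2 is violated.

1) max(2, 2) = 2 — holds.
2) V + W = 2 + 6 = 8; 8 > 7, bound 7 not met — fails.
3) W - X = 6 - 2 = 4 — holds.
4) V = 2, and 2 ≠ 5 — holds.
5) X * W = 2 * 6 = 12 — holds.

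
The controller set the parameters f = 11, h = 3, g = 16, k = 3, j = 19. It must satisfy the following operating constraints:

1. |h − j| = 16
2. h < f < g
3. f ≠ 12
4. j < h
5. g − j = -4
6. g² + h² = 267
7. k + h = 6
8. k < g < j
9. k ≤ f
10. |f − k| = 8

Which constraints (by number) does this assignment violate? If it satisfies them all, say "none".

Constraints 4, 5, 6 are violated.

1. |3 − 19| = 16 — holds.
2. values 3 < 11 < 16 — holds.
3. f = 11, and 11 ≠ 12 — holds.
4. j = 19, h = 3; 19 ≥ 3 (want <) — fails.
5. g − j = 16 − 19 = -3, not -4 — fails.
6. g² + h² = 16² + 3² = 256 + 9 = 265, not 267 — fails.
7. k + h = 3 + 3 = 6 — holds.
8. values 3 < 16 < 19 — holds.
9. k = 3, f = 11; 3 ≤ 11 — holds.
10. |11 − 3| = 8 — holds.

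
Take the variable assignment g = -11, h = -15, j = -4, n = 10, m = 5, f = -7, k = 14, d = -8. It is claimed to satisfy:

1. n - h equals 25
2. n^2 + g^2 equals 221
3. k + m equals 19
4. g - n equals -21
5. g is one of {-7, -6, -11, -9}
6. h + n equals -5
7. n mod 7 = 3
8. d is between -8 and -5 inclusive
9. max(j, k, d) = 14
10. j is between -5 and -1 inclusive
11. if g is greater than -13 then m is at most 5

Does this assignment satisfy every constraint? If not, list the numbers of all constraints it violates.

1. n - h = 10 - (-15) = 25 — satisfied.
2. n^2 + g^2 = 10^2 + (-11)^2 = 100 + 121 = 221 — satisfied.
3. k + m = 14 + 5 = 19 — satisfied.
4. g - n = -11 - 10 = -21 — satisfied.
5. g = -11 is in {-7, -6, -11, -9} — satisfied.
6. h + n = -15 + 10 = -5 — satisfied.
7. 10 mod 7 = 3 — satisfied.
8. d = -8 lies in [-8, -5] — satisfied.
9. max(-4, 14, -8) = 14 — satisfied.
10. j = -4 lies in [-5, -1] — satisfied.
11. g = -11 > -13, so we need m ≤ 5; m = 5 ≤ 5 — satisfied.

Yes — all constraints hold.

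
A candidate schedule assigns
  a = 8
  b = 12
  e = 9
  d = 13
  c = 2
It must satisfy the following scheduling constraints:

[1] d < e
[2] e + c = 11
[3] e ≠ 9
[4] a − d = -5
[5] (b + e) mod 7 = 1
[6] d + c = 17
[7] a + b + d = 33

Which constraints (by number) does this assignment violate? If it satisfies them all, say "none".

[1] d = 13, e = 9; 13 ≥ 9 (want <) — violated.
[2] e + c = 9 + 2 = 11 — OK.
[3] e = 9, but 9 is required to differ — violated.
[4] a − d = 8 − 13 = -5 — OK.
[5] b + e = 21; 21 mod 7 = 0, not 1 — violated.
[6] d + c = 13 + 2 = 15, not 17 — violated.
[7] a + b + d = 8 + 12 + 13 = 33 — OK.

No — constraints 1, 3, 5, 6 are not satisfied.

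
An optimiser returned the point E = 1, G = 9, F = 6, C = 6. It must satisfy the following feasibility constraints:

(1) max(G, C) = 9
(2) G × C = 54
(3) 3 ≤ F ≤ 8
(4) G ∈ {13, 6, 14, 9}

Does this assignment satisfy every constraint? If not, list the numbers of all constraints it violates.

None — every constraint holds.

(1) max(9, 6) = 9 — OK.
(2) G × C = 9 × 6 = 54 — OK.
(3) F = 6 lies in [3, 8] — OK.
(4) G = 9 is in {13, 6, 14, 9} — OK.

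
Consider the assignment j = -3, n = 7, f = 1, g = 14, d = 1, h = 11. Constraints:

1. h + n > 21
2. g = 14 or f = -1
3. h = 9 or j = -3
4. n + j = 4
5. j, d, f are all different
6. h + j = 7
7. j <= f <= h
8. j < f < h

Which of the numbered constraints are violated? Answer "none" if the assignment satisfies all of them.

No — constraints 1, 5, 6 are not satisfied.

1. h + n = 11 + 7 = 18; 18 ≤ 21, bound 21 not met  FAIL
2. g = 14 = 14 (first disjunct)  OK
3. h = 11 ≠ 9, but j = -3 = -3 (second disjunct)  OK
4. n + j = 7 + (-3) = 4  OK
5. d = f = 1, not all different  FAIL
6. h + j = 11 + (-3) = 8, not 7  FAIL
7. values -3 <= 1 <= 11  OK
8. values -3 < 1 < 11  OK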